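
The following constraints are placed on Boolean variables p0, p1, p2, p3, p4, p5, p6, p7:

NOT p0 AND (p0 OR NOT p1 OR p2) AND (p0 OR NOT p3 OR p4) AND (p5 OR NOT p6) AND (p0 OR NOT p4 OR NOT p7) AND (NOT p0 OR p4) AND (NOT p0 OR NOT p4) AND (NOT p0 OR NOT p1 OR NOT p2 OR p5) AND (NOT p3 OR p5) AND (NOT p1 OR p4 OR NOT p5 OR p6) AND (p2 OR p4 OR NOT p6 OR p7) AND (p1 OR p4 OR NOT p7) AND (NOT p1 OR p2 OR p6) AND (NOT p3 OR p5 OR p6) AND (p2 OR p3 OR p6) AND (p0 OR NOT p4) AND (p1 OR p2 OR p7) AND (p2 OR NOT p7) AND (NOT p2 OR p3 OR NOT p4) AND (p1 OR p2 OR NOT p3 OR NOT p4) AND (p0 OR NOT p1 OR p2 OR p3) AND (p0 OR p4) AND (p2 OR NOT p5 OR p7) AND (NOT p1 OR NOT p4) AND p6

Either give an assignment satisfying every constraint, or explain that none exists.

The formula is unsatisfiable.

Case p0 = True:
  Clause (NOT p0) is falsified — contradiction.
Case p0 = False:
  (p0 OR NOT p4) forces p4 = False.
  Clause (p0 OR p4) is falsified — contradiction.
Both cases fail, so the formula is unsatisfiable.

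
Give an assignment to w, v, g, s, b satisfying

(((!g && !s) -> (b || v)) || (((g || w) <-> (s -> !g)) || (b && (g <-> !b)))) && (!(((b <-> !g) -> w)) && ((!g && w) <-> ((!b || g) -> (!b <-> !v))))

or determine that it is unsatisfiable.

w = False; v = True; g = True; s = True; b = False

  ((!g && !s) -> (b || v)) || (((g || w) <-> (s -> !g)) || (b && (g <-> !b))) = True
    (!g && !s) -> (b || v) = True
      !g && !s = False
        !g = False
        !s = False
      b || v = True
    ((g || w) <-> (s -> !g)) || (b && (g <-> !b)) = False
      (g || w) <-> (s -> !g) = False
        g || w = True
        s -> !g = False
          !g = False
      b && (g <-> !b) = False
        g <-> !b = True
          !b = True
  !(((b <-> !g) -> w)) && ((!g && w) <-> ((!b || g) -> (!b <-> !v))) = True
    !(((b <-> !g) -> w)) = True
      (b <-> !g) -> w = False
        b <-> !g = True
          !g = False
    (!g && w) <-> ((!b || g) -> (!b <-> !v)) = True
      !g && w = False
        !g = False
      (!b || g) -> (!b <-> !v) = False
        !b || g = True
          !b = True
        !b <-> !v = False
          !b = True
          !v = False
Both conjuncts True, so the formula holds.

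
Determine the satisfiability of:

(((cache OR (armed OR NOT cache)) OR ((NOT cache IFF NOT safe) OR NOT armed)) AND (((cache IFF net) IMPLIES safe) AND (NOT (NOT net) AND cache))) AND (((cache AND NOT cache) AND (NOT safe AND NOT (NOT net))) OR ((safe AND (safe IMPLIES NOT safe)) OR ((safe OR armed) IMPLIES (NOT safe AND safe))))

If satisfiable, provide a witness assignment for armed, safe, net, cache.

UNSATISFIABLE

Case cache = True: the formula simplifies to ((net IMPLIES safe) AND NOT (NOT net)) AND ((safe AND (safe IMPLIES NOT safe)) OR ((safe OR armed) IMPLIES (NOT safe AND safe))).
  safe = True: the conjunct (safe AND (safe IMPLIES NOT safe)) OR ((safe OR armed) IMPLIES (NOT safe AND safe)) becomes (True AND False) OR (True IMPLIES False) = False.
  safe = False: simplifies to (NOT net AND NOT (NOT net)) AND NOT armed.
    net = True: the conjunct NOT net is False.
    net = False: the conjunct NOT (NOT net) becomes NOT (NOT False) = False.
Case cache = False: the conjunct cache is False.
Both cases fail — unsatisfiable.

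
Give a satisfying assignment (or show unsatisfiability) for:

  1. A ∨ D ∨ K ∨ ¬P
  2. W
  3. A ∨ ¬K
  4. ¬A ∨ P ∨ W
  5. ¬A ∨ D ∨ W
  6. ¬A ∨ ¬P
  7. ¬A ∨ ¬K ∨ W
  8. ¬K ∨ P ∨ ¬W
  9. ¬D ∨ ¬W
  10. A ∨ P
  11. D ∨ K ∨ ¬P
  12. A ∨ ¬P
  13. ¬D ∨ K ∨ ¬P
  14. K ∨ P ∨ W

W = True, D = False, P = False, A = True, K = False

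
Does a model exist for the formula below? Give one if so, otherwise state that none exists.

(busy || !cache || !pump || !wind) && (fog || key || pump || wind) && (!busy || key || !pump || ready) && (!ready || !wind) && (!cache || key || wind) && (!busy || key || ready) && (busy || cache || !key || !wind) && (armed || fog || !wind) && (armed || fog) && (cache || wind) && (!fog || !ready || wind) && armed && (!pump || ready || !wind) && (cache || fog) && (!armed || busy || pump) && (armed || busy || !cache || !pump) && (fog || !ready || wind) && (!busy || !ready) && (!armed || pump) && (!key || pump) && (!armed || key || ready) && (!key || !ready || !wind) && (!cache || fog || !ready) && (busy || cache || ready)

pump: True, wind: False, key: True, ready: False, cache: True, armed: True, fog: True, busy: False

Unit clause (armed) forces armed = True.
In (!armed || pump) only pump is left, so pump = True.
Set wind = False.
  then (cache || wind) forces cache = True.
  then (!cache || key || wind) forces key = True.
Try ready = True:
  (!fog || !ready || wind) forces fog = False.
  clause (fog || !ready || wind) is falsified — backtrack.
So ready = False.
Set fog = True.
Set busy = False.
All clauses satisfied.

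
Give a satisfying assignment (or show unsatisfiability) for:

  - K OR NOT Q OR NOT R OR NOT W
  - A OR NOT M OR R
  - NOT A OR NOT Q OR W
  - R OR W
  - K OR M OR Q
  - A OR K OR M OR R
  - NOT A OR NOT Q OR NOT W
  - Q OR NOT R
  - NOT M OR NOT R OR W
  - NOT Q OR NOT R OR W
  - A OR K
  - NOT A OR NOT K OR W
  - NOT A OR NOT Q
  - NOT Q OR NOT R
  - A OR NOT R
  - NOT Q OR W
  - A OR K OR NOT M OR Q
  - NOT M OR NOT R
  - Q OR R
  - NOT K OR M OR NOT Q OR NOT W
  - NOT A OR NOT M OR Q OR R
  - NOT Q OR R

Case R = True:
  (Q OR NOT R) forces Q = True.
  Clause (NOT Q OR NOT R) is falsified — contradiction.
Case R = False:
  (R OR W) forces W = True.
  (Q OR R) forces Q = True.
  Clause (NOT Q OR R) is falsified — contradiction.
Both cases fail, so the formula is unsatisfiable.

UNSATISFIABLE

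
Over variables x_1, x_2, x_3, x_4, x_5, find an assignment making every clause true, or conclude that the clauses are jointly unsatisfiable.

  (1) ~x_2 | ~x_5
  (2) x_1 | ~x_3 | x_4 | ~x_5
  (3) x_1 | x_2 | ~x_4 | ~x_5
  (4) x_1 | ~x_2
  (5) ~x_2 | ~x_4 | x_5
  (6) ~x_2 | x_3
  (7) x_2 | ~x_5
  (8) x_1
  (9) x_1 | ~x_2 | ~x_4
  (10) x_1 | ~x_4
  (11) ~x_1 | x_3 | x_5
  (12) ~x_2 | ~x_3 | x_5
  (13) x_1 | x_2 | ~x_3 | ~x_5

x_1=T; x_2=F; x_3=T; x_4=T; x_5=F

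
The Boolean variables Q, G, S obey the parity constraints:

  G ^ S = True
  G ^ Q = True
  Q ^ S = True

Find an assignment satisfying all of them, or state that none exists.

Adding constraints 1, 2, 3 mod 2: every variable appears an even number of times on the left, so the left side is 0.
But the right sides sum to 1 (mod 2). 0 ≠ 1 — the system is inconsistent.

Unsatisfiable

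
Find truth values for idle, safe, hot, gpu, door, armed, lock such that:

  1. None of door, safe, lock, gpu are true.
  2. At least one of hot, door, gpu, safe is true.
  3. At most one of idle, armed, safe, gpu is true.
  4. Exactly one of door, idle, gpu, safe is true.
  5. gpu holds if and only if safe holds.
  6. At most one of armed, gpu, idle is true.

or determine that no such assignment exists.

idle=T, safe=F, hot=T, gpu=F, door=F, armed=F, lock=F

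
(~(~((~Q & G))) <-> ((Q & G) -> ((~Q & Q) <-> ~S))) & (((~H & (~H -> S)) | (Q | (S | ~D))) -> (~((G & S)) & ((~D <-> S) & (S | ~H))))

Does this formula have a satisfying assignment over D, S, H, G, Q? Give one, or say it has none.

D: True; S: False; H: True; G: True; Q: False

  ~(~((~Q & G))) <-> ((Q & G) -> ((~Q & Q) <-> ~S)) = True
    ~(~((~Q & G))) = True
      ~((~Q & G)) = False
        ~Q & G = True
          ~Q = True
    (Q & G) -> ((~Q & Q) <-> ~S) = True
      Q & G = False
      (~Q & Q) <-> ~S = False
        ~Q & Q = False
          ~Q = True
        ~S = True
  ((~H & (~H -> S)) | (Q | (S | ~D))) -> (~((G & S)) & ((~D <-> S) & (S | ~H))) = True
    (~H & (~H -> S)) | (Q | (S | ~D)) = False
      ~H & (~H -> S) = False
        ~H = False
        ~H -> S = True
          ~H = False
      Q | (S | ~D) = False
        S | ~D = False
          ~D = False
    ~((G & S)) & ((~D <-> S) & (S | ~H)) = False
      ~((G & S)) = True
        G & S = False
      (~D <-> S) & (S | ~H) = False
        ~D <-> S = True
          ~D = False
        S | ~H = False
          ~H = False
Both conjuncts True, so the formula holds.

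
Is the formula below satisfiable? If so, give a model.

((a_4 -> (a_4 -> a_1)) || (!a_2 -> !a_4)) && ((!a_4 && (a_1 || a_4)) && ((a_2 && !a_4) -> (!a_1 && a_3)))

a_1=T, a_2=F, a_3=F, a_4=F

  (a_4 -> (a_4 -> a_1)) || (!a_2 -> !a_4) = True
    a_4 -> (a_4 -> a_1) = True
      a_4 -> a_1 = True
    !a_2 -> !a_4 = True
      !a_2 = True
      !a_4 = True
  (!a_4 && (a_1 || a_4)) && ((a_2 && !a_4) -> (!a_1 && a_3)) = True
    !a_4 && (a_1 || a_4) = True
      !a_4 = True
      a_1 || a_4 = True
    (a_2 && !a_4) -> (!a_1 && a_3) = True
      a_2 && !a_4 = False
        !a_4 = True
      !a_1 && a_3 = False
        !a_1 = False
Both conjuncts True, so the formula holds.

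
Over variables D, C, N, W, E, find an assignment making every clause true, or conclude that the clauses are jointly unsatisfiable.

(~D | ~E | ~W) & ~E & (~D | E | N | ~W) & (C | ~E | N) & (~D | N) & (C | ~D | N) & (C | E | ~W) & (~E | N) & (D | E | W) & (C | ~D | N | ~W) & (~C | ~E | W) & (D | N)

D: True, C: True, N: True, W: True, E: False

Unit clause (~E) forces E = False.
Set D = True.
  then (~D | N) forces N = True.
Set C = True.
Set W = True.
All clauses satisfied.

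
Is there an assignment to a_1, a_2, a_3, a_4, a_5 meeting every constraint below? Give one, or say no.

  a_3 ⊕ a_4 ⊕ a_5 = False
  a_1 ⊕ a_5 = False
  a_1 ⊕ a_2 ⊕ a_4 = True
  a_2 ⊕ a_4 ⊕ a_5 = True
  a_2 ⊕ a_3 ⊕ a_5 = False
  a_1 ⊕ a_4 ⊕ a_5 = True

a_1=T, a_2=T, a_3=F, a_4=T, a_5=T

a_3 ⊕ a_4 ⊕ a_5 = F ⊕ T ⊕ T = False ✓
a_1 ⊕ a_5 = T ⊕ T = False ✓
a_1 ⊕ a_2 ⊕ a_4 = T ⊕ T ⊕ T = True ✓
a_2 ⊕ a_4 ⊕ a_5 = T ⊕ T ⊕ T = True ✓
a_2 ⊕ a_3 ⊕ a_5 = T ⊕ F ⊕ T = False ✓
a_1 ⊕ a_4 ⊕ a_5 = T ⊕ T ⊕ T = True ✓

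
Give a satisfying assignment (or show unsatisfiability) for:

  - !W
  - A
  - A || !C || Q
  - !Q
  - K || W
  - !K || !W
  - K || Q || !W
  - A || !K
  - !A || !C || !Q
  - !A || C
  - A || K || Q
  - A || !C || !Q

A: True, Q: False, W: False, C: True, K: True

Unit clause (!W) forces W = False.
Unit clause (A) forces A = True.
Unit clause (!Q) forces Q = False.
In (K || W) only K is left, so K = True.
In (!A || C) only C is left, so C = True.
All clauses satisfied.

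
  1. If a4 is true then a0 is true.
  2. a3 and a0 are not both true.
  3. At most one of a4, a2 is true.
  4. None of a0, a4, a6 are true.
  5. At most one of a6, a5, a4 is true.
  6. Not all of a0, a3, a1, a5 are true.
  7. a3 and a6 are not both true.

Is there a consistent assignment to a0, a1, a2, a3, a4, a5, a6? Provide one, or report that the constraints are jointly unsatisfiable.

a0: False, a1: False, a2: True, a3: False, a4: False, a5: True, a6: False

  (1) a4=F ⇒ a0: vacuous ✓
  (2) a3=F, a0=F — not both ✓
  (3) {a4, a2}: 1 true — at most one ✓
  (4) {a0, a4, a6}: 0 true — none ✓
  (5) {a6, a5, a4}: 1 true — at most one ✓
  (6) {a0, a3, a1, a5}: 1/4 true — not all ✓
  (7) a3=F, a6=F — not both ✓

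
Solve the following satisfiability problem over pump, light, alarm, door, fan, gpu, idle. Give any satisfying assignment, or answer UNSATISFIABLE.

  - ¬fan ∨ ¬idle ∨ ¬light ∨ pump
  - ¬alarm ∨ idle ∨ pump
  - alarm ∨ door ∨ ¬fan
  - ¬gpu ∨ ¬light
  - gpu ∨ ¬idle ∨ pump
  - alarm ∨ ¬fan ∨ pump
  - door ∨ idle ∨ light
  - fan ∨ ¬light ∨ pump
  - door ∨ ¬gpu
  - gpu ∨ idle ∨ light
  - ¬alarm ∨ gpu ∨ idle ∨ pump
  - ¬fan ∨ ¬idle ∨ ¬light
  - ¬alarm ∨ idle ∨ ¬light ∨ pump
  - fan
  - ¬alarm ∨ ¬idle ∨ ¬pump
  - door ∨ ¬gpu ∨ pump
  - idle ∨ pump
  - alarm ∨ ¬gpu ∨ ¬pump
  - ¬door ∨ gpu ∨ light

pump=T, light=T, alarm=T, door=F, fan=T, gpu=F, idle=F

Unit clause (fan) forces fan = True.
Set pump = True.
Set light = True.
  then (¬gpu ∨ ¬light) forces gpu = False.
  then (¬fan ∨ ¬idle ∨ ¬light) forces idle = False.
Set alarm = True.
Set door = False.
All clauses satisfied.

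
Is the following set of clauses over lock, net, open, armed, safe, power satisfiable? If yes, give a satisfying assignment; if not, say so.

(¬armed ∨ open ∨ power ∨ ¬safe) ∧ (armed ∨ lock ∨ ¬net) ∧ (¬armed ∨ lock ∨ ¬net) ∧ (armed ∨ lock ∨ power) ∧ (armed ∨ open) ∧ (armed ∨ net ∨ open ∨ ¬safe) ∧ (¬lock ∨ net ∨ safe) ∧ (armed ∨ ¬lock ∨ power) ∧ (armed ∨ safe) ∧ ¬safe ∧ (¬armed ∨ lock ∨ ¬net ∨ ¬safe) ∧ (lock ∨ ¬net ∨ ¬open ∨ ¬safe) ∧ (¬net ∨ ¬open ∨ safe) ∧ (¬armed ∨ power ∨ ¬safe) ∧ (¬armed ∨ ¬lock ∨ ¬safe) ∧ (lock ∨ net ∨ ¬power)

Unit clause (¬safe) forces safe = False.
In (armed ∨ safe) only armed is left, so armed = True.
Set lock = True.
  then (¬lock ∨ net ∨ safe) forces net = True.
  then (¬net ∨ ¬open ∨ safe) forces open = False.
Set power = True.
All clauses satisfied.

lock = True, net = True, open = False, armed = True, safe = False, power = True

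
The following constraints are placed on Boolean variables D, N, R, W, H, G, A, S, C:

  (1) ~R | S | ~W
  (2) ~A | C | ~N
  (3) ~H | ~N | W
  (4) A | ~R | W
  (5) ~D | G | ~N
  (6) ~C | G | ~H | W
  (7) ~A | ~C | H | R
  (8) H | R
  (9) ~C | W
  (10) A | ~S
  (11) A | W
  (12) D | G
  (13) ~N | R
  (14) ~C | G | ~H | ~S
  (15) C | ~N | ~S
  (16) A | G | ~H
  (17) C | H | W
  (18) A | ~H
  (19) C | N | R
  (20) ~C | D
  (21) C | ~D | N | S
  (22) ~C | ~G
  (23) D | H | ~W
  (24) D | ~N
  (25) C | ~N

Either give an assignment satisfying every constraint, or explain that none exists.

D = True, N = False, R = True, W = True, H = False, G = True, A = True, S = True, C = False

Set D = True.
Try N = True:
  (~D | G | ~N) forces G = True.
  (~N | R) forces R = True.
  (~C | ~G) forces C = False.
  clause (C | ~N) is falsified — backtrack.
So N = False.
Set R = True.
Set W = True.
  then (~R | S | ~W) forces S = True.
  then (A | ~S) forces A = True.
Set H = False.
Set G = True.
  then (~C | ~G) forces C = False.
All clauses satisfied.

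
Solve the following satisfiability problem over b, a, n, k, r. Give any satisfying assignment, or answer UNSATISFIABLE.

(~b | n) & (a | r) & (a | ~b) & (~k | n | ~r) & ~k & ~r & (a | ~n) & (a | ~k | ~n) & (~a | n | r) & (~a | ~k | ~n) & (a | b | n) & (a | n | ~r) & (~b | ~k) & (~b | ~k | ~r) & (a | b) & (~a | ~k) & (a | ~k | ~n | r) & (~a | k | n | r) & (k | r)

Case k = True:
  Clause (~k) is falsified — contradiction.
Case k = False:
  (~r) forces r = False.
  Clause (k | r) is falsified — contradiction.
Both cases fail, so the formula is unsatisfiable.

The formula is unsatisfiable.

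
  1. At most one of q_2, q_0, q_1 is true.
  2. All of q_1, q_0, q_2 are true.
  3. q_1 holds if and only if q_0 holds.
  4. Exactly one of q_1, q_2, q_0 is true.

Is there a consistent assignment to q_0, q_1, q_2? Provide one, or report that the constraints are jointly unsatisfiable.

Case q_0 = True:
  (1) with q_0=T forces q_2 = False.
  Constraint (2) is violated (q_2=F) — contradiction.
Case q_0 = False:
  Constraint (2) is violated (q_0=F) — contradiction.
Both cases fail — unsatisfiable.

Unsatisfiable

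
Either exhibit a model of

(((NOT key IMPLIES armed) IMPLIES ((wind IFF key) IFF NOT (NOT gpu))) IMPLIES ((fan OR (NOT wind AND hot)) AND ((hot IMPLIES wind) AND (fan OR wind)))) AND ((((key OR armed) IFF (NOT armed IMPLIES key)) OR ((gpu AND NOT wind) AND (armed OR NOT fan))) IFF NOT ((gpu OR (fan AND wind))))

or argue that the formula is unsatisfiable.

armed: True, fan: False, wind: True, hot: False, key: True, gpu: False

  ((NOT key IMPLIES armed) IMPLIES ((wind IFF key) IFF NOT (NOT gpu))) IMPLIES ((fan OR (NOT wind AND hot)) AND ((hot IMPLIES wind) AND (fan OR wind))) = True
    (NOT key IMPLIES armed) IMPLIES ((wind IFF key) IFF NOT (NOT gpu)) = False
      NOT key IMPLIES armed = True
        NOT key = False
      (wind IFF key) IFF NOT (NOT gpu) = False
        wind IFF key = True
        NOT (NOT gpu) = False
          NOT gpu = True
    (fan OR (NOT wind AND hot)) AND ((hot IMPLIES wind) AND (fan OR wind)) = False
      fan OR (NOT wind AND hot) = False
        NOT wind AND hot = False
          NOT wind = False
      (hot IMPLIES wind) AND (fan OR wind) = True
        hot IMPLIES wind = True
        fan OR wind = True
  (((key OR armed) IFF (NOT armed IMPLIES key)) OR ((gpu AND NOT wind) AND (armed OR NOT fan))) IFF NOT ((gpu OR (fan AND wind))) = True
    ((key OR armed) IFF (NOT armed IMPLIES key)) OR ((gpu AND NOT wind) AND (armed OR NOT fan)) = True
      (key OR armed) IFF (NOT armed IMPLIES key) = True
        key OR armed = True
        NOT armed IMPLIES key = True
          NOT armed = False
      (gpu AND NOT wind) AND (armed OR NOT fan) = False
        gpu AND NOT wind = False
          NOT wind = False
        armed OR NOT fan = True
          NOT fan = True
    NOT ((gpu OR (fan AND wind))) = True
      gpu OR (fan AND wind) = False
        fan AND wind = False
Both conjuncts True, so the formula holds.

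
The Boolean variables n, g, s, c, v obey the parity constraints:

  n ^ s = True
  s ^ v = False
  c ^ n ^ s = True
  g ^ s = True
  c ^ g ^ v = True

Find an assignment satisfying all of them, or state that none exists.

n = False, g = False, s = True, c = False, v = True

n ^ s = F ^ T = True ✓
s ^ v = T ^ T = False ✓
c ^ n ^ s = F ^ F ^ T = True ✓
g ^ s = F ^ T = True ✓
c ^ g ^ v = F ^ F ^ T = True ✓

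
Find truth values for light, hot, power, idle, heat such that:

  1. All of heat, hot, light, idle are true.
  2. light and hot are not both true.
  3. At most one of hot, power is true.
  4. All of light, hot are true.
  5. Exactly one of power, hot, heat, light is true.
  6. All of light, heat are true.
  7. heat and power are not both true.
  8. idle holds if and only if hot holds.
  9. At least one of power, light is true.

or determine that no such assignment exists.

Case heat = True:
  (1) forces hot = True.
  Constraint (5) is violated (hot=T, heat=T) — contradiction.
Case heat = False:
  Constraint (1) is violated (heat=F) — contradiction.
Both cases fail — unsatisfiable.

Unsatisfiable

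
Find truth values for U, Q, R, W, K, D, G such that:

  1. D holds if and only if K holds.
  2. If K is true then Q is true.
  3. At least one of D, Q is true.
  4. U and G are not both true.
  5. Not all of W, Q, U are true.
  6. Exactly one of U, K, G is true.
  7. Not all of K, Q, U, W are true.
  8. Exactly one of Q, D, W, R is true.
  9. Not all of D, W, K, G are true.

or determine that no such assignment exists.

U = True; Q = True; R = False; W = False; K = False; D = False; G = False

  (1) D=F, K=F — same ✓
  (2) K=F ⇒ Q: vacuous ✓
  (3) {D, Q}: 1 true — at least one ✓
  (4) U=T, G=F — not both ✓
  (5) {W, Q, U}: 2/3 true — not all ✓
  (6) {U, K, G}: 1 true — exactly one ✓
  (7) {K, Q, U, W}: 2/4 true — not all ✓
  (8) {Q, D, W, R}: 1 true — exactly one ✓
  (9) {D, W, K, G}: 0/4 true — not all ✓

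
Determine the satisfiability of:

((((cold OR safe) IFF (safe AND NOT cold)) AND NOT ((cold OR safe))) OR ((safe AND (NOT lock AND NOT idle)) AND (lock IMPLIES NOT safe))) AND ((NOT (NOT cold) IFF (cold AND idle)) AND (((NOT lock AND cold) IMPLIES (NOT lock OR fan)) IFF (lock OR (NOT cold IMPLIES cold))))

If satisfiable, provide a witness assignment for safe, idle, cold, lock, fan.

safe = False, idle = False, cold = False, lock = True, fan = True

  (((cold OR safe) IFF (safe AND NOT cold)) AND NOT ((cold OR safe))) OR ((safe AND (NOT lock AND NOT idle)) AND (lock IMPLIES NOT safe)) = True
    ((cold OR safe) IFF (safe AND NOT cold)) AND NOT ((cold OR safe)) = True
      (cold OR safe) IFF (safe AND NOT cold) = True
        cold OR safe = False
        safe AND NOT cold = False
          NOT cold = True
      NOT ((cold OR safe)) = True
        cold OR safe = False
    (safe AND (NOT lock AND NOT idle)) AND (lock IMPLIES NOT safe) = False
      safe AND (NOT lock AND NOT idle) = False
        NOT lock AND NOT idle = False
          NOT lock = False
          NOT idle = True
      lock IMPLIES NOT safe = True
        NOT safe = True
  (NOT (NOT cold) IFF (cold AND idle)) AND (((NOT lock AND cold) IMPLIES (NOT lock OR fan)) IFF (lock OR (NOT cold IMPLIES cold))) = True
    NOT (NOT cold) IFF (cold AND idle) = True
      NOT (NOT cold) = False
        NOT cold = True
      cold AND idle = False
    ((NOT lock AND cold) IMPLIES (NOT lock OR fan)) IFF (lock OR (NOT cold IMPLIES cold)) = True
      (NOT lock AND cold) IMPLIES (NOT lock OR fan) = True
        NOT lock AND cold = False
          NOT lock = False
        NOT lock OR fan = True
          NOT lock = False
      lock OR (NOT cold IMPLIES cold) = True
        NOT cold IMPLIES cold = False
          NOT cold = True
Both conjuncts True, so the formula holds.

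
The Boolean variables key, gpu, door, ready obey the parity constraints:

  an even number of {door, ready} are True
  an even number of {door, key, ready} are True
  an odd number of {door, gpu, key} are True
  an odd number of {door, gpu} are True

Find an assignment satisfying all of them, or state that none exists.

key = False; gpu = False; door = True; ready = True

{door, ready}: 2 true → even ✓
{door, key, ready}: 2 true → even ✓
{door, gpu, key}: 1 true → odd ✓
{door, gpu}: 1 true → odd ✓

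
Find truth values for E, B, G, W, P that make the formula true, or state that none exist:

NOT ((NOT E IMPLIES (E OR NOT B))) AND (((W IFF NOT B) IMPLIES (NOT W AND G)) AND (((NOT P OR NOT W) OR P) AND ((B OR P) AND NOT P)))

E = False; B = True; G = True; W = True; P = False

  NOT ((NOT E IMPLIES (E OR NOT B))) = True
    NOT E IMPLIES (E OR NOT B) = False
      NOT E = True
      E OR NOT B = False
        NOT B = False
  ((W IFF NOT B) IMPLIES (NOT W AND G)) AND (((NOT P OR NOT W) OR P) AND ((B OR P) AND NOT P)) = True
    (W IFF NOT B) IMPLIES (NOT W AND G) = True
      W IFF NOT B = False
        NOT B = False
      NOT W AND G = False
        NOT W = False
    ((NOT P OR NOT W) OR P) AND ((B OR P) AND NOT P) = True
      (NOT P OR NOT W) OR P = True
        NOT P OR NOT W = True
          NOT P = True
          NOT W = False
      (B OR P) AND NOT P = True
        B OR P = True
        NOT P = True
Both conjuncts True, so the formula holds.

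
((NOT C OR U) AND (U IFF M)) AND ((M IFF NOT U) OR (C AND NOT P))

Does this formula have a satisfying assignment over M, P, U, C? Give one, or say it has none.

M: True, P: False, U: True, C: True

  (NOT C OR U) AND (U IFF M) = True
    NOT C OR U = True
      NOT C = False
    U IFF M = True
  (M IFF NOT U) OR (C AND NOT P) = True
    M IFF NOT U = False
      NOT U = False
    C AND NOT P = True
      NOT P = True
Both conjuncts True, so the formula holds.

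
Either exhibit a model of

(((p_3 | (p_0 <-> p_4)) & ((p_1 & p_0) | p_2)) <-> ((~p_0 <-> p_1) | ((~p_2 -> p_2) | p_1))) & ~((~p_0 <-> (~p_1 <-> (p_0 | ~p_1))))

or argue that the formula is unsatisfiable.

p_0 = True; p_1 = False; p_2 = True; p_3 = True; p_4 = False

  ((p_3 | (p_0 <-> p_4)) & ((p_1 & p_0) | p_2)) <-> ((~p_0 <-> p_1) | ((~p_2 -> p_2) | p_1)) = True
    (p_3 | (p_0 <-> p_4)) & ((p_1 & p_0) | p_2) = True
      p_3 | (p_0 <-> p_4) = True
        p_0 <-> p_4 = False
      (p_1 & p_0) | p_2 = True
        p_1 & p_0 = False
    (~p_0 <-> p_1) | ((~p_2 -> p_2) | p_1) = True
      ~p_0 <-> p_1 = True
        ~p_0 = False
      (~p_2 -> p_2) | p_1 = True
        ~p_2 -> p_2 = True
          ~p_2 = False
  ~((~p_0 <-> (~p_1 <-> (p_0 | ~p_1)))) = True
    ~p_0 <-> (~p_1 <-> (p_0 | ~p_1)) = False
      ~p_0 = False
      ~p_1 <-> (p_0 | ~p_1) = True
        ~p_1 = True
        p_0 | ~p_1 = True
          ~p_1 = True
Both conjuncts True, so the formula holds.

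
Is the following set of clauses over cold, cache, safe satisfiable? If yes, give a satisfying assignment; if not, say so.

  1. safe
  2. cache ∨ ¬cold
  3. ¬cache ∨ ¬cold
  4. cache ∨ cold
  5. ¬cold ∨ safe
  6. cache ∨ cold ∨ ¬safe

Unit clause (safe) forces safe = True.
Try cold = True:
  (cache ∨ ¬cold) forces cache = True.
  clause (¬cache ∨ ¬cold) is falsified — backtrack.
So cold = False.
  then (cache ∨ cold) forces cache = True.
Check each clause:
  (safe): safe holds.
  (cache ∨ ¬cold): cache holds.
  (¬cache ∨ ¬cold): ¬cold holds.
  (cache ∨ cold): cache holds.
  (¬cold ∨ safe): ¬cold holds.
  (cache ∨ cold ∨ ¬safe): cache holds.
All clauses satisfied.

cold=F, cache=T, safe=T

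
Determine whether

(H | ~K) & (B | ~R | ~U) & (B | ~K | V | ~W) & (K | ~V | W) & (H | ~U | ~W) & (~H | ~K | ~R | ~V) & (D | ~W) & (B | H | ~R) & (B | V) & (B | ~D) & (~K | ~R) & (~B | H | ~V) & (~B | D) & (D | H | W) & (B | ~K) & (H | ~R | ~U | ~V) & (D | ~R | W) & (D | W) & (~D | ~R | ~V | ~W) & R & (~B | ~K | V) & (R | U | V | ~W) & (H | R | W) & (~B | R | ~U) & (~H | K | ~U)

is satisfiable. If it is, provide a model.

Unit clause (R) forces R = True.
In (~K | ~R) only ~K is left, so K = False.
Set B = True.
  then (~B | D) forces D = True.
Try V = True:
  (K | ~V | W) forces W = True.
  clause (~D | ~R | ~V | ~W) is falsified — backtrack.
So V = False.
Set W = False.
Set H = False.
Set U = False.
All clauses satisfied.

B: True, V: False, D: True, W: False, H: False, R: True, K: False, U: False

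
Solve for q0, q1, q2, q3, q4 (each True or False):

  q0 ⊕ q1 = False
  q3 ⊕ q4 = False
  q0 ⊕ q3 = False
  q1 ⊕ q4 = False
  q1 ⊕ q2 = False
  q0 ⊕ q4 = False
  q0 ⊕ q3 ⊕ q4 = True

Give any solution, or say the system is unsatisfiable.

q0 = True, q1 = True, q2 = True, q3 = True, q4 = True

q0 ⊕ q1 = T ⊕ T = False ✓
q3 ⊕ q4 = T ⊕ T = False ✓
q0 ⊕ q3 = T ⊕ T = False ✓
q1 ⊕ q4 = T ⊕ T = False ✓
q1 ⊕ q2 = T ⊕ T = False ✓
q0 ⊕ q4 = T ⊕ T = False ✓
q0 ⊕ q3 ⊕ q4 = T ⊕ T ⊕ T = True ✓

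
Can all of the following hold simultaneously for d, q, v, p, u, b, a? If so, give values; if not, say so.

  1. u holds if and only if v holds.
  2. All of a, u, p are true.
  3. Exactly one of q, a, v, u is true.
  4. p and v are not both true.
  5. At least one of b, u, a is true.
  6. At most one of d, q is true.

Case a = True:
  (2) forces u = True.
  Constraint (3) is violated (a=T, u=T) — contradiction.
Case a = False:
  Constraint (2) is violated (a=F) — contradiction.
Both cases fail — unsatisfiable.

UNSATISFIABLE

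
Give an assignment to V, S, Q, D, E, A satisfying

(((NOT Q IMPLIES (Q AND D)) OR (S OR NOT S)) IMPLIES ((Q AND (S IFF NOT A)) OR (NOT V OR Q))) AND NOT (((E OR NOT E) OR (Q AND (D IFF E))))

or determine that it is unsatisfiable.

The conjunct NOT (((E OR NOT E) OR (Q AND (D IFF E)))) is unsatisfiable on its own:
  Q=F, D=F, E=F: evaluates to False.
  Q=F, D=F, E=T: evaluates to False.
  Q=F, D=T, E=F: evaluates to False.
  Q=F, D=T, E=T: evaluates to False.
  Q=T, D=F, E=F: evaluates to False.
  Q=T, D=F, E=T: evaluates to False.
  Q=T, D=T, E=F: evaluates to False.
  Q=T, D=T, E=T: evaluates to False.
So the whole conjunction is unsatisfiable.

No satisfying assignment exists.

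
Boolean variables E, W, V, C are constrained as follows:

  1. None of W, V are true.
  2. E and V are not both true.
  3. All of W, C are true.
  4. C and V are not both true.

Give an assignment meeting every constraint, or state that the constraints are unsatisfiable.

Case W = True:
  Constraint (1) is violated (W=T) — contradiction.
Case W = False:
  Constraint (3) is violated (W=F) — contradiction.
Both cases fail — unsatisfiable.

The formula is unsatisfiable.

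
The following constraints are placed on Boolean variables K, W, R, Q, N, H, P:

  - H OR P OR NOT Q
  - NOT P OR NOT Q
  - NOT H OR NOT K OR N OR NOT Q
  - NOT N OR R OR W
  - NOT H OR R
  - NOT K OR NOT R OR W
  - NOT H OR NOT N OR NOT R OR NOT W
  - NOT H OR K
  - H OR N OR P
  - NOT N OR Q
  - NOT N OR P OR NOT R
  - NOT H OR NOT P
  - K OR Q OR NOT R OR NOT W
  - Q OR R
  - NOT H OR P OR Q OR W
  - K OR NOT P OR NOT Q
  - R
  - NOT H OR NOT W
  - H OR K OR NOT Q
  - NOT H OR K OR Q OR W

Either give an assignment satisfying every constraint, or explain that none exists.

Unit clause (R) forces R = True.
Set K = False.
  then (NOT H OR K) forces H = False.
  then (H OR K OR NOT Q) forces Q = False.
  then (NOT N OR Q) forces N = False.
  then (K OR Q OR NOT R OR NOT W) forces W = False.
  then (H OR N OR P) forces P = True.
All clauses satisfied.

K=F, W=F, R=T, Q=F, N=F, H=F, P=T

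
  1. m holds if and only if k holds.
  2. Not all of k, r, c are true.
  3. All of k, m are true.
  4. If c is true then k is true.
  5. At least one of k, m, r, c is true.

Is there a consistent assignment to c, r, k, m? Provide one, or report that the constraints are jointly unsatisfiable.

c = False; r = True; k = True; m = True

  (1) m=T, k=T — same ✓
  (2) {k, r, c}: 2/3 true — not all ✓
  (3) {k, m}: all 2 true ✓
  (4) c=F ⇒ k: vacuous ✓
  (5) {k, m, r, c}: 3 true — at least one ✓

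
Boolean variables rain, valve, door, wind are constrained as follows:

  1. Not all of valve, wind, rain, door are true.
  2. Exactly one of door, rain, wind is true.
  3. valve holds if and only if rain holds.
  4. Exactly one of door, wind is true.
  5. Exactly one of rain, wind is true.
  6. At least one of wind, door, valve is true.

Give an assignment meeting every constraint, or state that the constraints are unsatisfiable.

rain: False; valve: False; door: False; wind: True

  (1) {valve, wind, rain, door}: 1/4 true — not all ✓
  (2) {door, rain, wind}: 1 true — exactly one ✓
  (3) valve=F, rain=F — same ✓
  (4) {door, wind}: 1 true — exactly one ✓
  (5) {rain, wind}: 1 true — exactly one ✓
  (6) {wind, door, valve}: 1 true — at least one ✓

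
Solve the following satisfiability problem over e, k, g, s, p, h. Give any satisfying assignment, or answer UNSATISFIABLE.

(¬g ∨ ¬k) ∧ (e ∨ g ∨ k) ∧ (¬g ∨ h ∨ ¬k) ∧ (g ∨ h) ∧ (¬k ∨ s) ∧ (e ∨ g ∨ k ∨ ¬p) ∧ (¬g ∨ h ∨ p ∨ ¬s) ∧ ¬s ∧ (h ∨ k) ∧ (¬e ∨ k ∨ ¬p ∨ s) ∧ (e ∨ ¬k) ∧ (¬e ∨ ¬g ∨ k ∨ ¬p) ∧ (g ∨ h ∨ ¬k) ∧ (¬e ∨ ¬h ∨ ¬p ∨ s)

e = False; k = False; g = True; s = False; p = True; h = True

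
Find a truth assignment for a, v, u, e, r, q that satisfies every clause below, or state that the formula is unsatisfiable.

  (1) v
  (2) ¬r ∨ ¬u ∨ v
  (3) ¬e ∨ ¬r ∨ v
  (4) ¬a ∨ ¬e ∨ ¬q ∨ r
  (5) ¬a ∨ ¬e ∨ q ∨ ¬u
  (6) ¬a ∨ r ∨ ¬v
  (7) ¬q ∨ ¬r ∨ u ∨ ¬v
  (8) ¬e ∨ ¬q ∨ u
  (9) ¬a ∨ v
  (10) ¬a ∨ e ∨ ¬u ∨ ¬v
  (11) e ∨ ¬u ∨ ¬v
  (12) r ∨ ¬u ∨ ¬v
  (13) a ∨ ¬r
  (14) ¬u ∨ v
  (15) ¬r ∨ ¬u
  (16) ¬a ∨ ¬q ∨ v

a=F; v=T; u=F; e=F; r=F; q=F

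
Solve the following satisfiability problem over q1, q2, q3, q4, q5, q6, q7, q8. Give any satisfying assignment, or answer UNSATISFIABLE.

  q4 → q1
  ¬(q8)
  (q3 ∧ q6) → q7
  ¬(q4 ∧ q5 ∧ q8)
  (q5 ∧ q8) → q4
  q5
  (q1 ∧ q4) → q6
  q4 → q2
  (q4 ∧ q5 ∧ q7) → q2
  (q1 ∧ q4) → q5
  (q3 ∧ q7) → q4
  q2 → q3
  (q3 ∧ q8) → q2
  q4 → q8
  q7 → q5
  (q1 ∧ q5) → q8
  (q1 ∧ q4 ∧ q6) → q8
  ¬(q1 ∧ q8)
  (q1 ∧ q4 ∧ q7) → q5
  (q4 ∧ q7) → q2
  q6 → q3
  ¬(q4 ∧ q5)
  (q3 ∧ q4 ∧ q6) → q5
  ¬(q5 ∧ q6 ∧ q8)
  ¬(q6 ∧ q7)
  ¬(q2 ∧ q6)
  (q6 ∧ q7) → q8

q1=F; q2=T; q3=T; q4=F; q5=T; q6=F; q7=F; q8=F

Unit clause (¬q8) forces q8 = False.
Unit clause (q5) forces q5 = True.
In (¬q4 ∨ ¬q5) only ¬q4 is left, so q4 = False.
In (¬q1 ∨ ¬q5 ∨ q8) only ¬q1 is left, so q1 = False.
Set q2 = True.
  then (¬q2 ∨ q3) forces q3 = True.
  then (¬q2 ∨ ¬q6) forces q6 = False.
  then (¬q3 ∨ q4 ∨ ¬q7) forces q7 = False.
All clauses satisfied.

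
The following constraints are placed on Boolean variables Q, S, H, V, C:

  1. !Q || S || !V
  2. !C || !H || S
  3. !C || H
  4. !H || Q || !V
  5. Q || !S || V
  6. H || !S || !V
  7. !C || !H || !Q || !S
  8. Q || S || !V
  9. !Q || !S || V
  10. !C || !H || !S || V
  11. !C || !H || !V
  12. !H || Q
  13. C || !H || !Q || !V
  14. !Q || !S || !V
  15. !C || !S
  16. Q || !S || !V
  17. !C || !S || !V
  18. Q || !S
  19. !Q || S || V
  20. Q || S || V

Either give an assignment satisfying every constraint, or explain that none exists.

Case S = True:
  (!C || !S) forces C = False.
  (Q || !S) forces Q = True.
  (!Q || !S || V) forces V = True.
  Clause (!Q || !S || !V) is falsified — contradiction.
Case S = False:
  If Q = True:
    (!Q || S || !V) forces V = False.
    clause (!Q || S || V) is falsified.
  If Q = False:
    (Q || S || !V) forces V = False.
    clause (Q || S || V) is falsified.
  Every sub-case reaches a contradiction.
Both cases fail, so the formula is unsatisfiable.

Unsatisfiable — no assignment works.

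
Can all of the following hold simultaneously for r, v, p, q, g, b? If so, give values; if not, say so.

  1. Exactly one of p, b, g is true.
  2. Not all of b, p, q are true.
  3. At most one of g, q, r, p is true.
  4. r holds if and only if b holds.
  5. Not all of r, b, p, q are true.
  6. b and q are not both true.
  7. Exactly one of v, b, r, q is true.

r = False, v = True, p = False, q = False, g = True, b = False

  (1) {p, b, g}: 1 true — exactly one ✓
  (2) {b, p, q}: 0/3 true — not all ✓
  (3) {g, q, r, p}: 1 true — at most one ✓
  (4) r=F, b=F — same ✓
  (5) {r, b, p, q}: 0/4 true — not all ✓
  (6) b=F, q=F — not both ✓
  (7) {v, b, r, q}: 1 true — exactly one ✓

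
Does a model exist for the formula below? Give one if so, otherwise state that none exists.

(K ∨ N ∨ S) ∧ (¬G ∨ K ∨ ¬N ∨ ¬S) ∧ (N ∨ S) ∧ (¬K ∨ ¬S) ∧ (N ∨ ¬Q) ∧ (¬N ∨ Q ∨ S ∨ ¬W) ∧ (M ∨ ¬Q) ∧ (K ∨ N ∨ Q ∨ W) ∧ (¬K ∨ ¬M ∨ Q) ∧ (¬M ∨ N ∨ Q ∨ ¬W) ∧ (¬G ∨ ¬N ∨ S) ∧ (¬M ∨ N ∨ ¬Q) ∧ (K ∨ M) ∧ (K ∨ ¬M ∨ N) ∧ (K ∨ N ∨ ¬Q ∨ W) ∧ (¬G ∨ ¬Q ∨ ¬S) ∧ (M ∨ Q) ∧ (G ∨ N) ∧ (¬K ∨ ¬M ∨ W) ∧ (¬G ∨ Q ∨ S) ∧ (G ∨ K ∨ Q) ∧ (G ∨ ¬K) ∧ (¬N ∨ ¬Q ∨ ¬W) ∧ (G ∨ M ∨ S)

Set S = True.
  then (¬K ∨ ¬S) forces K = False.
  then (K ∨ M) forces M = True.
  then (K ∨ ¬M ∨ N) forces N = True.
  then (¬G ∨ K ∨ ¬N ∨ ¬S) forces G = False.
  then (G ∨ K ∨ Q) forces Q = True.
  then (¬N ∨ ¬Q ∨ ¬W) forces W = False.
All clauses satisfied.

S: True; G: False; K: False; Q: True; M: True; N: True; W: False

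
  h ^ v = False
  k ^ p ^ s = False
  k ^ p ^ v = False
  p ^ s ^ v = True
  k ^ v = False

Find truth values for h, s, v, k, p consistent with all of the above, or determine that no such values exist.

Adding constraints 2, 4, 5 mod 2: every variable appears an even number of times on the left, so the left side is 0.
But the right sides sum to 1 (mod 2). 0 ≠ 1 — the system is inconsistent.

No satisfying assignment exists.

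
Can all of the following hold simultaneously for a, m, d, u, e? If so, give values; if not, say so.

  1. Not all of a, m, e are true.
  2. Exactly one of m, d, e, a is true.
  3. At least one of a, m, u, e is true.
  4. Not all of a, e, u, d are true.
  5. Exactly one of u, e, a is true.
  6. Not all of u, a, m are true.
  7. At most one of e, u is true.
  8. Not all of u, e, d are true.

a = True, m = False, d = False, u = False, e = False

  (1) {a, m, e}: 1/3 true — not all ✓
  (2) {m, d, e, a}: 1 true — exactly one ✓
  (3) {a, m, u, e}: 1 true — at least one ✓
  (4) {a, e, u, d}: 1/4 true — not all ✓
  (5) {u, e, a}: 1 true — exactly one ✓
  (6) {u, a, m}: 1/3 true — not all ✓
  (7) {e, u}: 0 true — at most one ✓
  (8) {u, e, d}: 0/3 true — not all ✓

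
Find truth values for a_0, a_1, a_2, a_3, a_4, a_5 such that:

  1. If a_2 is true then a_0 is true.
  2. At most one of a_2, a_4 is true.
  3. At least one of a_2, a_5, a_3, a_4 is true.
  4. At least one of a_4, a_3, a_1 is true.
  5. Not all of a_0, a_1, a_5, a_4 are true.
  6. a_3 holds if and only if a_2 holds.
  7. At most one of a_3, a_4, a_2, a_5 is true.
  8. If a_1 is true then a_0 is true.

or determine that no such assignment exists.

a_0 = True, a_1 = True, a_2 = False, a_3 = False, a_4 = False, a_5 = True

  (1) a_2=F ⇒ a_0: vacuous ✓
  (2) {a_2, a_4}: 0 true — at most one ✓
  (3) {a_2, a_5, a_3, a_4}: 1 true — at least one ✓
  (4) {a_4, a_3, a_1}: 1 true — at least one ✓
  (5) {a_0, a_1, a_5, a_4}: 3/4 true — not all ✓
  (6) a_3=F, a_2=F — same ✓
  (7) {a_3, a_4, a_2, a_5}: 1 true — at most one ✓
  (8) a_1=T ⇒ a_0: T ✓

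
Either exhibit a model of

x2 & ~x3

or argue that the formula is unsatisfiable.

x2 = True; x3 = False

  ~x3 = True
Both conjuncts True, so the formula holds.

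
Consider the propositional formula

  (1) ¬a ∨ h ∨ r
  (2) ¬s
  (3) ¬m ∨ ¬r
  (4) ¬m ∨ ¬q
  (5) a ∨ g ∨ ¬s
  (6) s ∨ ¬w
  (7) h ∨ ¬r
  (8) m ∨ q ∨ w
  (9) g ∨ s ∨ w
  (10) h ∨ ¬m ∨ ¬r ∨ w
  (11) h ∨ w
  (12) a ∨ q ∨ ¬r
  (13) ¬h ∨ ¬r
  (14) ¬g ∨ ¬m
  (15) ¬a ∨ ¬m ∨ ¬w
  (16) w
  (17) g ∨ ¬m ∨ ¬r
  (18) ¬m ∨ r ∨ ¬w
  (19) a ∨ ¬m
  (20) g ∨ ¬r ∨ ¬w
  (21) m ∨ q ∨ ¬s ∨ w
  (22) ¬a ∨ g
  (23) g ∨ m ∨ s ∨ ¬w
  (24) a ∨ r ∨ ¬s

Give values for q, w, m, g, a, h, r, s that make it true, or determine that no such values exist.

No satisfying assignment exists.

Case w = True:
  (¬s) forces s = False.
  Clause (s ∨ ¬w) is falsified — contradiction.
Case w = False:
  Clause (w) is falsified — contradiction.
Both cases fail, so the formula is unsatisfiable.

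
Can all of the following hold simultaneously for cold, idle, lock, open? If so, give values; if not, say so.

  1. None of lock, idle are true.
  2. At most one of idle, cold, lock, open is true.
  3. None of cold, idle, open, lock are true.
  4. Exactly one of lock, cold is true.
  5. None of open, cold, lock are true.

The formula is unsatisfiable.

Case cold = True:
  Constraint (3) is violated (cold=T) — contradiction.
Case cold = False:
  (1) forces lock = False.
  Constraint (4) is violated (lock=F, cold=F) — contradiction.
Both cases fail — unsatisfiable.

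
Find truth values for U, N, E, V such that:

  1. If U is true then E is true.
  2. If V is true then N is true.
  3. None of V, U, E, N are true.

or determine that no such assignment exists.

U=F; N=F; E=F; V=F

  (1) U=F ⇒ E: vacuous ✓
  (2) V=F ⇒ N: vacuous ✓
  (3) {V, U, E, N}: 0 true — none ✓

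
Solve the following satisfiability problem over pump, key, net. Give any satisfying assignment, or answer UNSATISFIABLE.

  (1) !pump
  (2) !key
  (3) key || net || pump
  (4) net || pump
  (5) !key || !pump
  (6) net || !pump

Unit clause (!pump) forces pump = False.
Unit clause (!key) forces key = False.
In (key || net || pump) only net is left, so net = True.
Check each clause:
  (!pump): !pump holds.
  (!key): !key holds.
  (key || net || pump): net holds.
  (net || pump): net holds.
  (!key || !pump): !key holds.
  (net || !pump): net holds.
All clauses satisfied.

pump: False; key: False; net: True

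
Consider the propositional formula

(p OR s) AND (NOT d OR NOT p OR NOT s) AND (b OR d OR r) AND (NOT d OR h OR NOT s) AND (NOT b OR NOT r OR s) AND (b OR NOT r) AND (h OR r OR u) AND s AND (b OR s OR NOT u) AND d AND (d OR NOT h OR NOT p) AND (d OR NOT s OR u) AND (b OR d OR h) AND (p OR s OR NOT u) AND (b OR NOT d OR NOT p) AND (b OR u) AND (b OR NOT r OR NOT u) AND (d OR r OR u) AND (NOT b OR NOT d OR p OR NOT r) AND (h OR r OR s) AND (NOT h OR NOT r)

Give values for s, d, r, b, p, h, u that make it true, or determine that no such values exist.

s: True; d: True; r: False; b: False; p: False; h: True; u: True

Unit clause (s) forces s = True.
Unit clause (d) forces d = True.
In (NOT d OR NOT p OR NOT s) only NOT p is left, so p = False.
In (NOT d OR h OR NOT s) only h is left, so h = True.
In (NOT h OR NOT r) only NOT r is left, so r = False.
Set b = False.
  then (b OR u) forces u = True.
All clauses satisfied.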